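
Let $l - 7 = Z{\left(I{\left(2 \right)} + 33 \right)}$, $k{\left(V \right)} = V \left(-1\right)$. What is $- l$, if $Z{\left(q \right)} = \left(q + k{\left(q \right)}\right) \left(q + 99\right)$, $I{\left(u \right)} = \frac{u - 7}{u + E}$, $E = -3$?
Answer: $-7$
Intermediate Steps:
$I{\left(u \right)} = \frac{-7 + u}{-3 + u}$ ($I{\left(u \right)} = \frac{u - 7}{u - 3} = \frac{-7 + u}{-3 + u}$)
$k{\left(V \right)} = - V$
$Z{\left(q \right)} = 0$ ($Z{\left(q \right)} = \left(q - q\right) \left(q + 99\right) = 0 \left(99 + q\right) = 0$)
$l = 7$ ($l = 7 + 0 = 7$)
$- l = \left(-1\right) 7 = -7$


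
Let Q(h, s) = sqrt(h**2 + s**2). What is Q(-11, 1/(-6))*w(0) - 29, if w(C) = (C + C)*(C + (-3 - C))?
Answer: -29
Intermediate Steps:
w(C) = -6*C (w(C) = (2*C)*(-3) = -6*C)
Q(-11, 1/(-6))*w(0) - 29 = sqrt((-11)**2 + (1/(-6))**2)*(-6*0) - 29 = sqrt(121 + (-1/6)**2)*0 - 29 = sqrt(121 + 1/36)*0 - 29 = sqrt(4357/36)*0 - 29 = (sqrt(4357)/6)*0 - 29 = 0 - 29 = -29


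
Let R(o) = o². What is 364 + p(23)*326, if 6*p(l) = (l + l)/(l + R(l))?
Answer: 13267/36 ≈ 368.53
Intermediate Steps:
p(l) = l/(3*(l + l²)) (p(l) = ((l + l)/(l + l²))/6 = ((2*l)/(l + l²))/6 = (2*l/(l + l²))/6 = l/(3*(l + l²)))
364 + p(23)*326 = 364 + (1/(3*(1 + 23)))*326 = 364 + ((⅓)/24)*326 = 364 + ((⅓)*(1/24))*326 = 364 + (1/72)*326 = 364 + 163/36 = 13267/36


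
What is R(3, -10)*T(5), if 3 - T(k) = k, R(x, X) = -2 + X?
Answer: 24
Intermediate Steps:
T(k) = 3 - k
R(3, -10)*T(5) = (-2 - 10)*(3 - 1*5) = -12*(3 - 5) = -12*(-2) = 24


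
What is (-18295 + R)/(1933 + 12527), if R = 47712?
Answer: 29417/14460 ≈ 2.0344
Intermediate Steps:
(-18295 + R)/(1933 + 12527) = (-18295 + 47712)/(1933 + 12527) = 29417/14460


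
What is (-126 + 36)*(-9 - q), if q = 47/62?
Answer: 27225/31 ≈ 878.23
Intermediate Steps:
q = 47/62 (q = 47*(1/62) = 47/62 ≈ 0.75806)
(-126 + 36)*(-9 - q) = (-126 + 36)*(-9 - 1*47/62) = -90*(-9 - 47/62) = -90*(-605/62) = 27225/31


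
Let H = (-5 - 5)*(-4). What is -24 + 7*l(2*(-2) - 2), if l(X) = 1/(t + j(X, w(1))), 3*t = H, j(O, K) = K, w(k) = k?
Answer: -1011/43 ≈ -23.512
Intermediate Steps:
H = 40 (H = -10*(-4) = 40)
t = 40/3 (t = (1/3)*40 = 40/3 ≈ 13.333)
l(X) = 3/43 (l(X) = 1/(40/3 + 1) = 1/(43/3) = 3/43)
-24 + 7*l(2*(-2) - 2) = -24 + 7*(3/43) = -24 + 21/43 = -1011/43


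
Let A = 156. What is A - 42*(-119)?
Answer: 5154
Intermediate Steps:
A - 42*(-119) = 156 - 42*(-119) = 156 + 4998 = 5154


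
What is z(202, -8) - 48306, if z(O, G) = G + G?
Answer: -48322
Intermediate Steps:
z(O, G) = 2*G
z(202, -8) - 48306 = 2*(-8) - 48306 = -16 - 48306 = -48322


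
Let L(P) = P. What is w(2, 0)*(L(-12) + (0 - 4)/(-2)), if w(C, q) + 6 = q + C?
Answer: 40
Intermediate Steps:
w(C, q) = -6 + C + q (w(C, q) = -6 + (q + C) = -6 + (C + q) = -6 + C + q)
w(2, 0)*(L(-12) + (0 - 4)/(-2)) = (-6 + 2 + 0)*(-12 + (0 - 4)/(-2)) = -4*(-12 - 1/2*(-4)) = -4*(-12 + 2) = -4*(-10) = 40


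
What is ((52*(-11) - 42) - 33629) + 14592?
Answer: -19651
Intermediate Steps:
((52*(-11) - 42) - 33629) + 14592 = ((-572 - 42) - 33629) + 14592 = (-614 - 33629) + 14592 = -34243 + 14592 = -19651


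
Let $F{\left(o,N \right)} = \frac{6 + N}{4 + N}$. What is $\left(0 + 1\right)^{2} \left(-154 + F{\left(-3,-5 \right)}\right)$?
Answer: $-155$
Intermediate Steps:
$F{\left(o,N \right)} = \frac{6 + N}{4 + N}$
$\left(0 + 1\right)^{2} \left(-154 + F{\left(-3,-5 \right)}\right) = \left(0 + 1\right)^{2} \left(-154 + \frac{6 - 5}{4 - 5}\right) = 1^{2} \left(-154 + \frac{1}{-1} \cdot 1\right) = 1 \left(-154 - 1\right) = 1 \left(-155\right) = -155$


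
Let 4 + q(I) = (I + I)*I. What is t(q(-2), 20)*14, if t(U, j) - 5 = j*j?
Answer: 5670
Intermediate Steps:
q(I) = -4 + 2*I**2 (q(I) = -4 + (I + I)*I = -4 + (2*I)*I = -4 + 2*I**2)
t(U, j) = 5 + j**2 (t(U, j) = 5 + j*j = 5 + j**2)
t(q(-2), 20)*14 = (5 + 20**2)*14 = (5 + 400)*14 = 405*14 = 5670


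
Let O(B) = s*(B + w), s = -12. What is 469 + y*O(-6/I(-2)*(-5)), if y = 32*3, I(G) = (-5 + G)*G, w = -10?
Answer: 66643/7 ≈ 9520.4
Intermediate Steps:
I(G) = G*(-5 + G)
y = 96
O(B) = 120 - 12*B (O(B) = -12*(B - 10) = -12*(-10 + B) = 120 - 12*B)
469 + y*O(-6/I(-2)*(-5)) = 469 + 96*(120 - 12*(-6*(-1/(2*(-5 - 2))))*(-5)) = 469 + 96*(120 - 12*(-6/((-2*(-7))))*(-5)) = 469 + 96*(120 - 12*(-6/14)*(-5)) = 469 + 96*(120 - 12*(-6*1/14)*(-5)) = 469 + 96*(120 - (-36)*(-5)/7) = 469 + 96*(120 - 12*15/7) = 469 + 96*(120 - 180/7) = 469 + 96*(660/7) = 469 + 63360/7 = 66643/7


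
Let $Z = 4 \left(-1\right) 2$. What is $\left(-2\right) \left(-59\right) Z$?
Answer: $-944$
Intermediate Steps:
$Z = -8$ ($Z = \left(-4\right) 2 = -8$)
$\left(-2\right) \left(-59\right) Z = \left(-2\right) \left(-59\right) \left(-8\right) = 118 \left(-8\right) = -944$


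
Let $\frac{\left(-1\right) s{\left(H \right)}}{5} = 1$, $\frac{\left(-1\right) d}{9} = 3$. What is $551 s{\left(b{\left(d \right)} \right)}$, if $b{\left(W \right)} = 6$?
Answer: $-2755$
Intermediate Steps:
$d = -27$ ($d = \left(-9\right) 3 = -27$)
$s{\left(H \right)} = -5$ ($s{\left(H \right)} = \left(-5\right) 1 = -5$)
$551 s{\left(b{\left(d \right)} \right)} = 551 \left(-5\right) = -2755$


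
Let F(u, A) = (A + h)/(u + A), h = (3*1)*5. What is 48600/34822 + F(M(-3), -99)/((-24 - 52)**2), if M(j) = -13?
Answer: 561479433/402263744 ≈ 1.3958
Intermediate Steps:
h = 15 (h = 3*5 = 15)
F(u, A) = (15 + A)/(A + u) (F(u, A) = (A + 15)/(u + A) = (15 + A)/(A + u))
48600/34822 + F(M(-3), -99)/((-24 - 52)**2) = 48600/34822 + ((15 - 99)/(-99 - 13))/((-24 - 52)**2) = 48600*(1/34822) + (-84/(-112))/((-76)**2) = 24300/17411 - 1/112*(-84)/5776 = 24300/17411 + (3/4)*(1/5776) = 24300/17411 + 3/23104 = 561479433/402263744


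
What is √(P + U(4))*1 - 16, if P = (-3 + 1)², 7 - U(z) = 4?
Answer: -16 + √7 ≈ -13.354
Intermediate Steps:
U(z) = 3 (U(z) = 7 - 1*4 = 7 - 4 = 3)
P = 4 (P = (-2)² = 4)
√(P + U(4))*1 - 16 = √(4 + 3)*1 - 16 = √7*1 - 16 = √7 - 16 = -16 + √7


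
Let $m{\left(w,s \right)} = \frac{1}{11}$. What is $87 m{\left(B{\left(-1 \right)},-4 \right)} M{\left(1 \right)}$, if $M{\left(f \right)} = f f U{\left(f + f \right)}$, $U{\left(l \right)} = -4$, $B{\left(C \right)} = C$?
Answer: $- \frac{348}{11} \approx -31.636$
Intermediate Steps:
$M{\left(f \right)} = - 4 f^{2}$ ($M{\left(f \right)} = f f \left(-4\right) = f^{2} \left(-4\right) = - 4 f^{2}$)
$m{\left(w,s \right)} = \frac{1}{11}$
$87 m{\left(B{\left(-1 \right)},-4 \right)} M{\left(1 \right)} = 87 \cdot \frac{1}{11} \left(- 4 \cdot 1^{2}\right) = \frac{87 \left(\left(-4\right) 1\right)}{11} = \frac{87}{11} \left(-4\right) = - \frac{348}{11}$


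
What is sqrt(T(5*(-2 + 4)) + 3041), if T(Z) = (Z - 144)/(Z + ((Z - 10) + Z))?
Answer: sqrt(303430)/10 ≈ 55.084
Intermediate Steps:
T(Z) = (-144 + Z)/(-10 + 3*Z) (T(Z) = (-144 + Z)/(Z + ((-10 + Z) + Z)) = (-144 + Z)/(Z + (-10 + 2*Z)) = (-144 + Z)/(-10 + 3*Z))
sqrt(T(5*(-2 + 4)) + 3041) = sqrt((-144 + 5*(-2 + 4))/(-10 + 3*(5*(-2 + 4))) + 3041) = sqrt((-144 + 5*2)/(-10 + 3*(5*2)) + 3041) = sqrt((-144 + 10)/(-10 + 3*10) + 3041) = sqrt(-134/(-10 + 30) + 3041) = sqrt(-134/20 + 3041) = sqrt((1/20)*(-134) + 3041) = sqrt(-67/10 + 3041) = sqrt(30343/10) = sqrt(303430)/10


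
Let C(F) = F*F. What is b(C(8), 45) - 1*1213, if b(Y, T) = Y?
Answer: -1149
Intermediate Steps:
C(F) = F²
b(C(8), 45) - 1*1213 = 8² - 1*1213 = 64 - 1213 = -1149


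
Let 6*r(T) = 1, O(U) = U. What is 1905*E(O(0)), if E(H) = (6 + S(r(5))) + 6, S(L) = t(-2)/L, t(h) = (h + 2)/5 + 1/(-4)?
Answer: 40005/2 ≈ 20003.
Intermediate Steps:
r(T) = 1/6 (r(T) = (1/6)*1 = 1/6)
t(h) = 3/20 + h/5 (t(h) = (2 + h)*(1/5) + 1*(-1/4) = (2/5 + h/5) - 1/4 = 3/20 + h/5)
S(L) = -1/(4*L) (S(L) = (3/20 + (1/5)*(-2))/L = (3/20 - 2/5)/L = -1/(4*L))
E(H) = 21/2 (E(H) = (6 - 1/(4*1/6)) + 6 = (6 - 1/4*6) + 6 = (6 - 3/2) + 6 = 9/2 + 6 = 21/2)
1905*E(O(0)) = 1905*(21/2) = 40005/2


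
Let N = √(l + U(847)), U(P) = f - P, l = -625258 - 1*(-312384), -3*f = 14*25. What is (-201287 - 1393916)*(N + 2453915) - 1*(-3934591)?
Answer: -3914488635154 - 1595203*I*√2824539/3 ≈ -3.9145e+12 - 8.9365e+8*I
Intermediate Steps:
f = -350/3 (f = -14*25/3 = -⅓*350 = -350/3 ≈ -116.67)
l = -312874 (l = -625258 + 312384 = -312874)
U(P) = -350/3 - P
N = I*√2824539/3 (N = √(-312874 + (-350/3 - 1*847)) = √(-312874 + (-350/3 - 847)) = √(-312874 - 2891/3) = √(-941513/3) = I*√2824539/3 ≈ 560.21*I)
(-201287 - 1393916)*(N + 2453915) - 1*(-3934591) = (-201287 - 1393916)*(I*√2824539/3 + 2453915) - 1*(-3934591) = -1595203*(2453915 + I*√2824539/3) + 3934591 = (-3914492569745 - 1595203*I*√2824539/3) + 3934591 = -3914488635154 - 1595203*I*√2824539/3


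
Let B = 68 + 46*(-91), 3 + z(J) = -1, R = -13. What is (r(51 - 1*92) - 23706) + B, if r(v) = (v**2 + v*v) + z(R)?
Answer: -24466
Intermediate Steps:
z(J) = -4 (z(J) = -3 - 1 = -4)
r(v) = -4 + 2*v**2 (r(v) = (v**2 + v*v) - 4 = (v**2 + v**2) - 4 = 2*v**2 - 4 = -4 + 2*v**2)
B = -4118 (B = 68 - 4186 = -4118)
(r(51 - 1*92) - 23706) + B = ((-4 + 2*(51 - 1*92)**2) - 23706) - 4118 = ((-4 + 2*(51 - 92)**2) - 23706) - 4118 = ((-4 + 2*(-41)**2) - 23706) - 4118 = ((-4 + 2*1681) - 23706) - 4118 = ((-4 + 3362) - 23706) - 4118 = (3358 - 23706) - 4118 = -20348 - 4118 = -24466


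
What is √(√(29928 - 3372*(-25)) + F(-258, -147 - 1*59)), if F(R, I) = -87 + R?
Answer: √(-345 + 6*√3173) ≈ 2.6502*I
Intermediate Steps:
√(√(29928 - 3372*(-25)) + F(-258, -147 - 1*59)) = √(√(29928 - 3372*(-25)) + (-87 - 258)) = √(√(29928 + 84300) - 345) = √(√114228 - 345) = √(6*√3173 - 345) = √(-345 + 6*√3173)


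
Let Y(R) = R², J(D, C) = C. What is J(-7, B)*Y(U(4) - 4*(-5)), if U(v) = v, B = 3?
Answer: 1728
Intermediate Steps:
J(-7, B)*Y(U(4) - 4*(-5)) = 3*(4 - 4*(-5))² = 3*(4 + 20)² = 3*24² = 3*576 = 1728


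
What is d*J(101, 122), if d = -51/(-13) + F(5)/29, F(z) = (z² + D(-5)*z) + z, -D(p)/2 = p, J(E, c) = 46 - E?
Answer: -138545/377 ≈ -367.49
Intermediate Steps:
D(p) = -2*p
F(z) = z² + 11*z (F(z) = (z² + (-2*(-5))*z) + z = (z² + 10*z) + z = z² + 11*z)
d = 2519/377 (d = -51/(-13) + (5*(11 + 5))/29 = -51*(-1/13) + (5*16)*(1/29) = 51/13 + 80*(1/29) = 51/13 + 80/29 = 2519/377 ≈ 6.6817)
d*J(101, 122) = 2519*(46 - 1*101)/377 = 2519*(46 - 101)/377 = (2519/377)*(-55) = -138545/377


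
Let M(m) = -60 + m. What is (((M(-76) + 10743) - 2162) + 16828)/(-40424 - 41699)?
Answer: -25273/82123 ≈ -0.30775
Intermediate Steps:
(((M(-76) + 10743) - 2162) + 16828)/(-40424 - 41699) = ((((-60 - 76) + 10743) - 2162) + 16828)/(-40424 - 41699) = (((-136 + 10743) - 2162) + 16828)/(-82123) = ((10607 - 2162) + 16828)*(-1/82123) = (8445 + 16828)*(-1/82123) = 25273*(-1/82123) = -25273/82123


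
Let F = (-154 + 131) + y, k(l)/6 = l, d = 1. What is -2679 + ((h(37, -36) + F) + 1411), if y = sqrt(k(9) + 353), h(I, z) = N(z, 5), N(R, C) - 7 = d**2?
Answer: -1283 + sqrt(407) ≈ -1262.8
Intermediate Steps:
N(R, C) = 8 (N(R, C) = 7 + 1**2 = 7 + 1 = 8)
h(I, z) = 8
k(l) = 6*l
y = sqrt(407) (y = sqrt(6*9 + 353) = sqrt(54 + 353) = sqrt(407) ≈ 20.174)
F = -23 + sqrt(407) (F = (-154 + 131) + sqrt(407) = -23 + sqrt(407) ≈ -2.8258)
-2679 + ((h(37, -36) + F) + 1411) = -2679 + ((8 + (-23 + sqrt(407))) + 1411) = -2679 + ((-15 + sqrt(407)) + 1411) = -2679 + (1396 + sqrt(407)) = -1283 + sqrt(407)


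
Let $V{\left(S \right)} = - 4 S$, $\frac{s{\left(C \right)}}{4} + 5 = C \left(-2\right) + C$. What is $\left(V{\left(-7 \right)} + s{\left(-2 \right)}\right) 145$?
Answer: $2320$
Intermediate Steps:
$s{\left(C \right)} = -20 - 4 C$ ($s{\left(C \right)} = -20 + 4 \left(C \left(-2\right) + C\right) = -20 + 4 \left(- 2 C + C\right) = -20 + 4 \left(- C\right) = -20 - 4 C$)
$\left(V{\left(-7 \right)} + s{\left(-2 \right)}\right) 145 = \left(\left(-4\right) \left(-7\right) - 12\right) 145 = \left(28 + \left(-20 + 8\right)\right) 145 = \left(28 - 12\right) 145 = 16 \cdot 145 = 2320$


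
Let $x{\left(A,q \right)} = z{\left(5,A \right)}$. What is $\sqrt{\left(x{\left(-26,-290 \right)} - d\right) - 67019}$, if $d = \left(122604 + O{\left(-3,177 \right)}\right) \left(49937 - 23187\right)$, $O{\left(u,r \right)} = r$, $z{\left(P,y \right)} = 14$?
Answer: $i \sqrt{3284458755} \approx 57310.0 i$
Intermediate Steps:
$x{\left(A,q \right)} = 14$
$d = 3284391750$ ($d = \left(122604 + 177\right) \left(49937 - 23187\right) = 122781 \cdot 26750 = 3284391750$)
$\sqrt{\left(x{\left(-26,-290 \right)} - d\right) - 67019} = \sqrt{\left(14 - 3284391750\right) - 67019} = \sqrt{-3284391736 - 67019} = \sqrt{-3284458755} = i \sqrt{3284458755}$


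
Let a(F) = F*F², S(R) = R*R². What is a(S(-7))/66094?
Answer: -5764801/9442 ≈ -610.55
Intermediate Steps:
S(R) = R³
a(F) = F³
a(S(-7))/66094 = ((-7)³)³/66094 = (-343)³*(1/66094) = -40353607*1/66094 = -5764801/9442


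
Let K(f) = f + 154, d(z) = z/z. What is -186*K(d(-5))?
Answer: -28830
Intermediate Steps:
d(z) = 1
K(f) = 154 + f
-186*K(d(-5)) = -186*(154 + 1) = -186*155 = -28830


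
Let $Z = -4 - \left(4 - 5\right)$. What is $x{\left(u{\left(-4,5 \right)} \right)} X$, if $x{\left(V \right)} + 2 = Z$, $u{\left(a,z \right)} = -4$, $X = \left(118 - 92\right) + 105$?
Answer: $-655$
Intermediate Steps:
$X = 131$ ($X = 26 + 105 = 131$)
$Z = -3$ ($Z = -4 - \left(4 - 5\right) = -4 - -1 = -4 + 1 = -3$)
$x{\left(V \right)} = -5$ ($x{\left(V \right)} = -2 - 3 = -5$)
$x{\left(u{\left(-4,5 \right)} \right)} X = \left(-5\right) 131 = -655$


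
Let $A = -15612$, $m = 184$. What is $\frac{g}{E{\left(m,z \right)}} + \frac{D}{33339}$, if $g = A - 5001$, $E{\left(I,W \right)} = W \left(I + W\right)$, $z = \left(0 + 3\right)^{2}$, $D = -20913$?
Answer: $- \frac{80393632}{6434427} \approx -12.494$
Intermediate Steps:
$z = 9$ ($z = 3^{2} = 9$)
$g = -20613$ ($g = -15612 - 5001 = -20613$)
$\frac{g}{E{\left(m,z \right)}} + \frac{D}{33339} = - \frac{20613}{9 \left(184 + 9\right)} - \frac{20913}{33339} = - \frac{20613}{9 \cdot 193} - \frac{6971}{11113} = - \frac{20613}{1737} - \frac{6971}{11113} = \left(-20613\right) \frac{1}{1737} - \frac{6971}{11113} = - \frac{6871}{579} - \frac{6971}{11113} = - \frac{80393632}{6434427}$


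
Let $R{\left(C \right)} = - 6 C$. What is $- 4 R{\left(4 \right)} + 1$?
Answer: $97$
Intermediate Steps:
$- 4 R{\left(4 \right)} + 1 = - 4 \left(\left(-6\right) 4\right) + 1 = \left(-4\right) \left(-24\right) + 1 = 96 + 1 = 97$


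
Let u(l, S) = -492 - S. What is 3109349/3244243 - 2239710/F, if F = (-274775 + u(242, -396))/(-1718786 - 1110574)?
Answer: -20558591476066731821/891748317653 ≈ -2.3054e+7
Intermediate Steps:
F = 274871/2829360 (F = (-274775 + (-492 - 1*(-396)))/(-1718786 - 1110574) = (-274775 + (-492 + 396))/(-2829360) = (-274775 - 96)*(-1/2829360) = -274871*(-1/2829360) = 274871/2829360 ≈ 0.097149)
3109349/3244243 - 2239710/F = 3109349/3244243 - 2239710/274871/2829360 = 3109349*(1/3244243) - 2239710*2829360/274871 = 3109349/3244243 - 6336945885600/274871 = -20558591476066731821/891748317653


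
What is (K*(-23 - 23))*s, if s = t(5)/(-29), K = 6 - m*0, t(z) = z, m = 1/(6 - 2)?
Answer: 1380/29 ≈ 47.586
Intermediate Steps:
m = ¼ (m = 1/4 = ¼ ≈ 0.25000)
K = 6 (K = 6 - 0/4 = 6 - 1*0 = 6 + 0 = 6)
s = -5/29 (s = 5/(-29) = 5*(-1/29) = -5/29 ≈ -0.17241)
(K*(-23 - 23))*s = (6*(-23 - 23))*(-5/29) = (6*(-46))*(-5/29) = -276*(-5/29) = 1380/29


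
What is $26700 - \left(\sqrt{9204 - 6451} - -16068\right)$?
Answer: $10632 - \sqrt{2753} \approx 10580.0$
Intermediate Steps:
$26700 - \left(\sqrt{9204 - 6451} - -16068\right) = 26700 - \left(\sqrt{2753} + 16068\right) = 26700 - \left(16068 + \sqrt{2753}\right) = 10632 - \sqrt{2753}$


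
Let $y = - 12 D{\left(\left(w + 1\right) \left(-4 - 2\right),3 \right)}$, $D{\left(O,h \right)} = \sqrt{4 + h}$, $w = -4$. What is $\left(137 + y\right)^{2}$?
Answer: $19777 - 3288 \sqrt{7} \approx 11078.0$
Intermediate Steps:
$y = - 12 \sqrt{7}$ ($y = - 12 \sqrt{4 + 3} = - 12 \sqrt{7} \approx -31.749$)
$\left(137 + y\right)^{2} = \left(137 - 12 \sqrt{7}\right)^{2}$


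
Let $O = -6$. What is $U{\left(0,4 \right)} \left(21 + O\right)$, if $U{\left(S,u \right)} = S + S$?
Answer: $0$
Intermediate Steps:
$U{\left(S,u \right)} = 2 S$
$U{\left(0,4 \right)} \left(21 + O\right) = 2 \cdot 0 \left(21 - 6\right) = 0 \cdot 15 = 0$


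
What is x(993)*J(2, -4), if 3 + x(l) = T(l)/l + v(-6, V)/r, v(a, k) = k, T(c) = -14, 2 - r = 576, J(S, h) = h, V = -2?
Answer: 3431992/284991 ≈ 12.042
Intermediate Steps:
r = -574 (r = 2 - 1*576 = 2 - 576 = -574)
x(l) = -860/287 - 14/l (x(l) = -3 + (-14/l - 2/(-574)) = -3 + (-14/l - 2*(-1/574)) = -3 + (-14/l + 1/287) = -3 + (1/287 - 14/l) = -860/287 - 14/l)
x(993)*J(2, -4) = (-860/287 - 14/993)*(-4) = -857998/284991*(-4) = 3431992/284991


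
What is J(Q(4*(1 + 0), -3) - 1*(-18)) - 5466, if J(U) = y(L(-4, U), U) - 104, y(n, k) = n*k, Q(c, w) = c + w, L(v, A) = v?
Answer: -5646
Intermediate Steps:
y(n, k) = k*n
J(U) = -104 - 4*U (J(U) = U*(-4) - 104 = -4*U - 104 = -104 - 4*U)
J(Q(4*(1 + 0), -3) - 1*(-18)) - 5466 = (-104 - 4*((4*(1 + 0) - 3) - 1*(-18))) - 5466 = (-104 - 4*((4*1 - 3) + 18)) - 5466 = (-104 - 4*((4 - 3) + 18)) - 5466 = (-104 - 4*(1 + 18)) - 5466 = (-104 - 4*19) - 5466 = (-104 - 76) - 5466 = -180 - 5466 = -5646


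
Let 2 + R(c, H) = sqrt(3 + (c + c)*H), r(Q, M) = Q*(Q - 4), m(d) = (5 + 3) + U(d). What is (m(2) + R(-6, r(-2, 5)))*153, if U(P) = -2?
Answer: 612 + 153*I*sqrt(141) ≈ 612.0 + 1816.8*I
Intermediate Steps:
m(d) = 6 (m(d) = (5 + 3) - 2 = 8 - 2 = 6)
r(Q, M) = Q*(-4 + Q)
R(c, H) = -2 + sqrt(3 + 2*H*c) (R(c, H) = -2 + sqrt(3 + (c + c)*H) = -2 + sqrt(3 + (2*c)*H) = -2 + sqrt(3 + 2*H*c))
(m(2) + R(-6, r(-2, 5)))*153 = (6 + (-2 + sqrt(3 + 2*(-2*(-4 - 2))*(-6))))*153 = (6 + (-2 + sqrt(3 + 2*(-2*(-6))*(-6))))*153 = (6 + (-2 + sqrt(3 + 2*12*(-6))))*153 = (6 + (-2 + sqrt(3 - 144)))*153 = (6 + (-2 + sqrt(-141)))*153 = (6 + (-2 + I*sqrt(141)))*153 = (4 + I*sqrt(141))*153 = 612 + 153*I*sqrt(141)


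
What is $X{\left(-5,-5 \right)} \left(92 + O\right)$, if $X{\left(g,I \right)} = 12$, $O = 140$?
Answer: $2784$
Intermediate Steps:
$X{\left(-5,-5 \right)} \left(92 + O\right) = 12 \left(92 + 140\right) = 12 \cdot 232 = 2784$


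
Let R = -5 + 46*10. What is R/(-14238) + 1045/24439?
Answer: 536995/49708926 ≈ 0.010803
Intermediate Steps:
R = 455 (R = -5 + 460 = 455)
R/(-14238) + 1045/24439 = 455/(-14238) + 1045/24439 = 455*(-1/14238) + 1045*(1/24439) = -65/2034 + 1045/24439 = 536995/49708926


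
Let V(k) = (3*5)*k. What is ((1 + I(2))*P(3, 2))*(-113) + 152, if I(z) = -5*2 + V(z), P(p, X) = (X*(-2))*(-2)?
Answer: -18832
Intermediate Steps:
V(k) = 15*k
P(p, X) = 4*X (P(p, X) = -2*X*(-2) = 4*X)
I(z) = -10 + 15*z (I(z) = -5*2 + 15*z = -10 + 15*z)
((1 + I(2))*P(3, 2))*(-113) + 152 = ((1 + (-10 + 15*2))*(4*2))*(-113) + 152 = ((1 + (-10 + 30))*8)*(-113) + 152 = ((1 + 20)*8)*(-113) + 152 = (21*8)*(-113) + 152 = 168*(-113) + 152 = -18984 + 152 = -18832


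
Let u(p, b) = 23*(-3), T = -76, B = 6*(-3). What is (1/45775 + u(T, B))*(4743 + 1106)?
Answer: -18473914426/45775 ≈ -4.0358e+5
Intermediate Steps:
B = -18
u(p, b) = -69
(1/45775 + u(T, B))*(4743 + 1106) = (1/45775 - 69)*(4743 + 1106) = (1/45775 - 69)*5849 = -3158474/45775*5849 = -18473914426/45775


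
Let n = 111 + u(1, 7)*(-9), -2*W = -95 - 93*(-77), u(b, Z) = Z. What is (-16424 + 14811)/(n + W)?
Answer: 1613/3485 ≈ 0.46284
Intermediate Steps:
W = -3533 (W = -(-95 - 93*(-77))/2 = -(-95 + 7161)/2 = -1/2*7066 = -3533)
n = 48 (n = 111 + 7*(-9) = 111 - 63 = 48)
(-16424 + 14811)/(n + W) = (-16424 + 14811)/(48 - 3533) = -1613/(-3485) = -1613*(-1/3485) = 1613/3485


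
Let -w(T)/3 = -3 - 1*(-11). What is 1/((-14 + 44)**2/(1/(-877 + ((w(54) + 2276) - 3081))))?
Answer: -1/1535400 ≈ -6.5130e-7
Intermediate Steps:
w(T) = -24 (w(T) = -3*(-3 - 1*(-11)) = -3*(-3 + 11) = -3*8 = -24)
1/((-14 + 44)**2/(1/(-877 + ((w(54) + 2276) - 3081)))) = 1/((-14 + 44)**2/(1/(-877 + ((-24 + 2276) - 3081)))) = 1/(30**2/(1/(-877 + (2252 - 3081)))) = 1/(900/(1/(-877 - 829))) = 1/(900/(1/(-1706))) = 1/(900/(-1/1706)) = 1/(900*(-1706)) = 1/(-1535400) = -1/1535400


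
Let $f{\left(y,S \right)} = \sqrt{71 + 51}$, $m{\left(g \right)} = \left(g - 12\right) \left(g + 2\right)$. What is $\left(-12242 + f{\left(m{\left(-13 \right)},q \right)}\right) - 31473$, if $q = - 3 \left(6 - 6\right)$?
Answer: $-43715 + \sqrt{122} \approx -43704.0$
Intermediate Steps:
$m{\left(g \right)} = \left(-12 + g\right) \left(2 + g\right)$
$q = 0$ ($q = \left(-3\right) 0 = 0$)
$f{\left(y,S \right)} = \sqrt{122}$
$\left(-12242 + f{\left(m{\left(-13 \right)},q \right)}\right) - 31473 = \left(-12242 + \sqrt{122}\right) - 31473 = -43715 + \sqrt{122}$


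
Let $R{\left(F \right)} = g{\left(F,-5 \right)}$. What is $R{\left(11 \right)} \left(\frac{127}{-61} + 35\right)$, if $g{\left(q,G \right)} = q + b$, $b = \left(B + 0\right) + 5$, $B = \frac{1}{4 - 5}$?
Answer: $\frac{30120}{61} \approx 493.77$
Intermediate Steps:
$B = -1$ ($B = \frac{1}{-1} = -1$)
$b = 4$ ($b = \left(-1 + 0\right) + 5 = -1 + 5 = 4$)
$g{\left(q,G \right)} = 4 + q$ ($g{\left(q,G \right)} = q + 4 = 4 + q$)
$R{\left(F \right)} = 4 + F$
$R{\left(11 \right)} \left(\frac{127}{-61} + 35\right) = \left(4 + 11\right) \left(\frac{127}{-61} + 35\right) = 15 \left(127 \left(- \frac{1}{61}\right) + 35\right) = 15 \left(- \frac{127}{61} + 35\right) = 15 \cdot \frac{2008}{61} = \frac{30120}{61}$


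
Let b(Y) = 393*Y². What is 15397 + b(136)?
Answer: 7284325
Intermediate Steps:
15397 + b(136) = 15397 + 393*136² = 15397 + 393*18496 = 15397 + 7268928 = 7284325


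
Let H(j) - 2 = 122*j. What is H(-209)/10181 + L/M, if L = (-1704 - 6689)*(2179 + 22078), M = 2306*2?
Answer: -2072857206733/46954772 ≈ -44146.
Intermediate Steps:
H(j) = 2 + 122*j
M = 4612
L = -203589001 (L = -8393*24257 = -203589001)
H(-209)/10181 + L/M = (2 + 122*(-209))/10181 - 203589001/4612 = (2 - 25498)*(1/10181) - 203589001*1/4612 = -25496*1/10181 - 203589001/4612 = -25496/10181 - 203589001/4612 = -2072857206733/46954772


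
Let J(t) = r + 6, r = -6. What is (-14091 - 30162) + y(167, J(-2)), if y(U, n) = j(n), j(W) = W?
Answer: -44253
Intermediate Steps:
J(t) = 0 (J(t) = -6 + 6 = 0)
y(U, n) = n
(-14091 - 30162) + y(167, J(-2)) = (-14091 - 30162) + 0 = -44253 + 0 = -44253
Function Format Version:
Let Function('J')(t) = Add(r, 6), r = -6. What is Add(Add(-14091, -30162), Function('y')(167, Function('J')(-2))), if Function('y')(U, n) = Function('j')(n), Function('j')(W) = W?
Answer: -44253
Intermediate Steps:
Function('J')(t) = 0 (Function('J')(t) = Add(-6, 6) = 0)
Function('y')(U, n) = n
Add(Add(-14091, -30162), Function('y')(167, Function('J')(-2))) = Add(Add(-14091, -30162), 0) = Add(-44253, 0) = -44253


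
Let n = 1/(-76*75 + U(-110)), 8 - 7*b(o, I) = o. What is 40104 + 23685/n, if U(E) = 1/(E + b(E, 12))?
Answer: -87996951987/652 ≈ -1.3496e+8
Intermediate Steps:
b(o, I) = 8/7 - o/7
U(E) = 1/(8/7 + 6*E/7) (U(E) = 1/(E + (8/7 - E/7)) = 1/(8/7 + 6*E/7))
n = -652/3716407 (n = 1/(-76*75 + 7/(2*(4 + 3*(-110)))) = 1/(-5700 + 7/(2*(4 - 330))) = 1/(-5700 + (7/2)/(-326)) = 1/(-5700 + (7/2)*(-1/326)) = 1/(-5700 - 7/652) = 1/(-3716407/652) = -652/3716407 ≈ -0.00017544)
40104 + 23685/n = 40104 + 23685/(-652/3716407) = 40104 + 23685*(-3716407/652) = 40104 - 88023099795/652 = -87996951987/652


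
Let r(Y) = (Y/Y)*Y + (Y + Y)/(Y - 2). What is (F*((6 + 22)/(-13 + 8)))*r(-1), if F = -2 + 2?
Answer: 0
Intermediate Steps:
r(Y) = Y + 2*Y/(-2 + Y) (r(Y) = 1*Y + (2*Y)/(-2 + Y) = Y + 2*Y/(-2 + Y))
F = 0
(F*((6 + 22)/(-13 + 8)))*r(-1) = (0*((6 + 22)/(-13 + 8)))*((-1)²/(-2 - 1)) = (0*(28/(-5)))*(1/(-3)) = (0*(28*(-⅕)))*(1*(-⅓)) = (0*(-28/5))*(-⅓) = 0*(-⅓) = 0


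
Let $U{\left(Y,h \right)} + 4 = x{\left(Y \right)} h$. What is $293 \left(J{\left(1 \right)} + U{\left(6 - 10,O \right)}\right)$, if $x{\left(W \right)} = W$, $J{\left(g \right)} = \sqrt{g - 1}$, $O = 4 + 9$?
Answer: $-16408$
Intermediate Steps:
$O = 13$
$J{\left(g \right)} = \sqrt{-1 + g}$
$U{\left(Y,h \right)} = -4 + Y h$
$293 \left(J{\left(1 \right)} + U{\left(6 - 10,O \right)}\right) = 293 \left(\sqrt{-1 + 1} + \left(-4 + \left(6 - 10\right) 13\right)\right) = 293 \left(\sqrt{0} + \left(-4 + \left(6 - 10\right) 13\right)\right) = 293 \left(0 - 56\right) = 293 \left(-56\right) = -16408$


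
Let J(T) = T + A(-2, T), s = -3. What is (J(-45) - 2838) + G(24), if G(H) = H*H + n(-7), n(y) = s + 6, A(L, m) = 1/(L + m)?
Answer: -108289/47 ≈ -2304.0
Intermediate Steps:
n(y) = 3 (n(y) = -3 + 6 = 3)
G(H) = 3 + H² (G(H) = H*H + 3 = H² + 3 = 3 + H²)
J(T) = T + 1/(-2 + T)
(J(-45) - 2838) + G(24) = ((1 - 45*(-2 - 45))/(-2 - 45) - 2838) + (3 + 24²) = ((1 - 45*(-47))/(-47) - 2838) + (3 + 576) = (-(1 + 2115)/47 - 2838) + 579 = (-1/47*2116 - 2838) + 579 = (-2116/47 - 2838) + 579 = -135502/47 + 579 = -108289/47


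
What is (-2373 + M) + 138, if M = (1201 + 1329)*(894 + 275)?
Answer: 2955335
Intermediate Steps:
M = 2957570 (M = 2530*1169 = 2957570)
(-2373 + M) + 138 = (-2373 + 2957570) + 138 = 2955197 + 138 = 2955335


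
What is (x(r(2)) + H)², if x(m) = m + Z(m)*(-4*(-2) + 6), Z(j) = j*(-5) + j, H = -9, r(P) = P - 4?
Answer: 10201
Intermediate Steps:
r(P) = -4 + P
Z(j) = -4*j (Z(j) = -5*j + j = -4*j)
x(m) = -55*m (x(m) = m + (-4*m)*(-4*(-2) + 6) = m + (-4*m)*(8 + 6) = m - 4*m*14 = m - 56*m = -55*m)
(x(r(2)) + H)² = (-55*(-4 + 2) - 9)² = (-55*(-2) - 9)² = (110 - 9)² = 101² = 10201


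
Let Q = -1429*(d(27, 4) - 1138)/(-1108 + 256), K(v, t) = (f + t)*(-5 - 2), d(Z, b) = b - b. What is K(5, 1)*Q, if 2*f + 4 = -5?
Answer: -39841949/852 ≈ -46763.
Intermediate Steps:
f = -9/2 (f = -2 + (½)*(-5) = -2 - 5/2 = -9/2 ≈ -4.5000)
d(Z, b) = 0
K(v, t) = 63/2 - 7*t (K(v, t) = (-9/2 + t)*(-5 - 2) = (-9/2 + t)*(-7) = 63/2 - 7*t)
Q = -813101/426 (Q = -1429*(0 - 1138)/(-1108 + 256) = -1429/((-852/(-1138))) = -1429/((-852*(-1/1138))) = -1429/426/569 = -1429*569/426 = -813101/426 ≈ -1908.7)
K(5, 1)*Q = (63/2 - 7*1)*(-813101/426) = (63/2 - 7)*(-813101/426) = (49/2)*(-813101/426) = -39841949/852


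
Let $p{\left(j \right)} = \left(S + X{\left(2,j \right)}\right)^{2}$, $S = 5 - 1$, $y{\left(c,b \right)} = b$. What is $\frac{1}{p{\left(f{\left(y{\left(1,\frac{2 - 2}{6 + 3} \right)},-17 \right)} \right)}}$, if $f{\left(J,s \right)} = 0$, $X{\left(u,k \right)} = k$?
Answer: $\frac{1}{16} \approx 0.0625$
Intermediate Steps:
$S = 4$ ($S = 5 - 1 = 4$)
$p{\left(j \right)} = \left(4 + j\right)^{2}$
$\frac{1}{p{\left(f{\left(y{\left(1,\frac{2 - 2}{6 + 3} \right)},-17 \right)} \right)}} = \frac{1}{\left(4 + 0\right)^{2}} = \frac{1}{4^{2}} = \frac{1}{16}$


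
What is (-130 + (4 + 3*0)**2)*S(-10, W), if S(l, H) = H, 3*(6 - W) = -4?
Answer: -836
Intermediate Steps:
W = 22/3 (W = 6 - 1/3*(-4) = 6 + 4/3 = 22/3 ≈ 7.3333)
(-130 + (4 + 3*0)**2)*S(-10, W) = (-130 + (4 + 3*0)**2)*(22/3) = (-130 + (4 + 0)**2)*(22/3) = (-130 + 4**2)*(22/3) = (-130 + 16)*(22/3) = -114*22/3 = -836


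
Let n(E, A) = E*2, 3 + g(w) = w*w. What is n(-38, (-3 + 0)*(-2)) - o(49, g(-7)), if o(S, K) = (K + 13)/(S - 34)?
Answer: -1199/15 ≈ -79.933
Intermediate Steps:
g(w) = -3 + w² (g(w) = -3 + w*w = -3 + w²)
n(E, A) = 2*E
o(S, K) = (13 + K)/(-34 + S)
n(-38, (-3 + 0)*(-2)) - o(49, g(-7)) = 2*(-38) - (13 + (-3 + (-7)²))/(-34 + 49) = -76 - (13 + (-3 + 49))/15 = -76 - (13 + 46)/15 = -76 - 59/15 = -1199/15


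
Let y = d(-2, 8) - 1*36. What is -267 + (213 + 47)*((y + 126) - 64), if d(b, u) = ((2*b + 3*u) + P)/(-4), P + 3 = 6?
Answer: 4998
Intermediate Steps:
P = 3 (P = -3 + 6 = 3)
d(b, u) = -¾ - 3*u/4 - b/2 (d(b, u) = ((2*b + 3*u) + 3)/(-4) = (3 + 2*b + 3*u)*(-¼) = -¾ - 3*u/4 - b/2)
y = -167/4 (y = (-¾ - ¾*8 - ½*(-2)) - 1*36 = (-¾ - 6 + 1) - 36 = -23/4 - 36 = -167/4 ≈ -41.750)
-267 + (213 + 47)*((y + 126) - 64) = -267 + (213 + 47)*((-167/4 + 126) - 64) = -267 + 260*(337/4 - 64) = -267 + 260*(81/4) = -267 + 5265 = 4998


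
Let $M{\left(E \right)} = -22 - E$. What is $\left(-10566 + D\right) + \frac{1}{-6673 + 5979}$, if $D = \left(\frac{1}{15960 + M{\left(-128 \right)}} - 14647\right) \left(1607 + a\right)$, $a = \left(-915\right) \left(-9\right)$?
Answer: $- \frac{803713213791539}{5574902} \approx -1.4417 \cdot 10^{8}$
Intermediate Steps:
$a = 8235$
$D = - \frac{1158003327621}{8033}$ ($D = \left(\frac{1}{15960 - -106} - 14647\right) \left(1607 + 8235\right) = \left(\frac{1}{15960 + \left(-22 + 128\right)} - 14647\right) 9842 = \left(\frac{1}{15960 + 106} - 14647\right) 9842 = \left(\frac{1}{16066} - 14647\right) 9842 = \left(- \frac{235318701}{16066}\right) 9842 = - \frac{1158003327621}{8033} \approx -1.4416 \cdot 10^{8}$)
$\left(-10566 + D\right) + \frac{1}{-6673 + 5979} = \left(-10566 - \frac{1158003327621}{8033}\right) + \frac{1}{-6673 + 5979} = - \frac{1158088204299}{8033} + \frac{1}{-694} = - \frac{1158088204299}{8033} - \frac{1}{694} = - \frac{803713213791539}{5574902}$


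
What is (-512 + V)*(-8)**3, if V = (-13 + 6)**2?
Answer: 237056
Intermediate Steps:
V = 49 (V = (-7)**2 = 49)
(-512 + V)*(-8)**3 = (-512 + 49)*(-8)**3 = -463*(-512) = 237056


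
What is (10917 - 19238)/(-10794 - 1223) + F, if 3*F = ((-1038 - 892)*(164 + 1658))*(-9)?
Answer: 126771907781/12017 ≈ 1.0549e+7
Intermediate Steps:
F = 10549380 (F = (((-1038 - 892)*(164 + 1658))*(-9))/3 = (-1930*1822*(-9))/3 = (-3516460*(-9))/3 = (⅓)*31648140 = 10549380)
(10917 - 19238)/(-10794 - 1223) + F = (10917 - 19238)/(-10794 - 1223) + 10549380 = -8321/(-12017) + 10549380 = -8321*(-1/12017) + 10549380 = 8321/12017 + 10549380 = 126771907781/12017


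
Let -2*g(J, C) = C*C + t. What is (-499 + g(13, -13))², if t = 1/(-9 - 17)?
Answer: 920576281/2704 ≈ 3.4045e+5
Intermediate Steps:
t = -1/26 (t = 1/(-26) = -1/26 ≈ -0.038462)
g(J, C) = 1/52 - C²/2 (g(J, C) = -(C*C - 1/26)/2 = -(C² - 1/26)/2 = -(-1/26 + C²)/2 = 1/52 - C²/2)
(-499 + g(13, -13))² = (-499 + (1/52 - ½*(-13)²))² = (-499 + (1/52 - ½*169))² = (-499 + (1/52 - 169/2))² = (-499 - 4393/52)² = (-30341/52)² = 920576281/2704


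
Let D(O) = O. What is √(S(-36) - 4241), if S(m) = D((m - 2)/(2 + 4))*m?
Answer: I*√4013 ≈ 63.348*I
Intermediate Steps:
S(m) = m*(-⅓ + m/6) (S(m) = ((m - 2)/(2 + 4))*m = ((-2 + m)/6)*m = ((-2 + m)*(⅙))*m = (-⅓ + m/6)*m = m*(-⅓ + m/6))
√(S(-36) - 4241) = √((⅙)*(-36)*(-2 - 36) - 4241) = √((⅙)*(-36)*(-38) - 4241) = √(228 - 4241) = √(-4013) = I*√4013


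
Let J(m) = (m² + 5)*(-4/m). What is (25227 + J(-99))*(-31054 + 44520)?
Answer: 34159161802/99 ≈ 3.4504e+8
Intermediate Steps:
J(m) = -4*(5 + m²)/m (J(m) = (5 + m²)*(-4/m) = -4*(5 + m²)/m)
(25227 + J(-99))*(-31054 + 44520) = (25227 + (-20/(-99) - 4*(-99)))*(-31054 + 44520) = (25227 + (-20*(-1/99) + 396))*13466 = (25227 + (20/99 + 396))*13466 = (25227 + 39224/99)*13466 = (2536697/99)*13466 = 34159161802/99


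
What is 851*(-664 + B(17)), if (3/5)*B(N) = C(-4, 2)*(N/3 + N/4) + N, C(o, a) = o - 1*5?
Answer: -8010463/12 ≈ -6.6754e+5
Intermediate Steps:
C(o, a) = -5 + o (C(o, a) = o - 5 = -5 + o)
B(N) = -85*N/12 (B(N) = 5*((-5 - 4)*(N/3 + N/4) + N)/3 = 5*(-9*(N*(1/3) + N*(1/4)) + N)/3 = 5*(-9*(N/3 + N/4) + N)/3 = 5*(-21*N/4 + N)/3 = 5*(-17*N/4)/3 = -85*N/12)
851*(-664 + B(17)) = 851*(-664 - 85/12*17) = 851*(-664 - 1445/12) = 851*(-9413/12) = -8010463/12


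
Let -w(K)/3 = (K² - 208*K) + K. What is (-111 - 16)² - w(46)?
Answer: -6089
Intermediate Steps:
w(K) = -3*K² + 621*K (w(K) = -3*((K² - 208*K) + K) = -3*(K² - 207*K) = -3*K² + 621*K)
(-111 - 16)² - w(46) = (-111 - 16)² - 3*46*(207 - 1*46) = (-127)² - 3*46*(207 - 46) = 16129 - 3*46*161 = 16129 - 1*22218 = 16129 - 22218 = -6089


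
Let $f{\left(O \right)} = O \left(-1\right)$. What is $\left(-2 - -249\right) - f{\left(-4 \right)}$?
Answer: $243$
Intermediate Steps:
$f{\left(O \right)} = - O$
$\left(-2 - -249\right) - f{\left(-4 \right)} = \left(-2 - -249\right) - \left(-1\right) \left(-4\right) = \left(-2 + 249\right) - 4 = 247 - 4 = 243$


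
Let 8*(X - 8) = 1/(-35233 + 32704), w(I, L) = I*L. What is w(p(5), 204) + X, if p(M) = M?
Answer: 20798495/20232 ≈ 1028.0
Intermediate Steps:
X = 161855/20232 (X = 8 + 1/(8*(-35233 + 32704)) = 8 + (1/8)/(-2529) = 8 + (1/8)*(-1/2529) = 8 - 1/20232 = 161855/20232 ≈ 8.0000)
w(p(5), 204) + X = 5*204 + 161855/20232 = 1020 + 161855/20232 = 20798495/20232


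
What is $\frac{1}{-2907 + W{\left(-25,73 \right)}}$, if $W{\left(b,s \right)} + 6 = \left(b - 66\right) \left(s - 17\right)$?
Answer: $- \frac{1}{8009} \approx -0.00012486$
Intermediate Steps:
$W{\left(b,s \right)} = -6 + \left(-66 + b\right) \left(-17 + s\right)$ ($W{\left(b,s \right)} = -6 + \left(b - 66\right) \left(s - 17\right) = -6 + \left(-66 + b\right) \left(-17 + s\right)$)
$\frac{1}{-2907 + W{\left(-25,73 \right)}} = \frac{1}{-2907 - 5102} = \frac{1}{-8009} = - \frac{1}{8009}$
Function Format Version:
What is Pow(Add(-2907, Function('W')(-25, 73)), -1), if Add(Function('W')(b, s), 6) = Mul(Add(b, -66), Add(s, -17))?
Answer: Rational(-1, 8009) ≈ -0.00012486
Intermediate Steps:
Function('W')(b, s) = Add(-6, Mul(Add(-66, b), Add(-17, s))) (Function('W')(b, s) = Add(-6, Mul(Add(b, -66), Add(s, -17))) = Add(-6, Mul(Add(-66, b), Add(-17, s))))
Pow(Add(-2907, Function('W')(-25, 73)), -1) = Pow(Add(-2907, Add(1116, Mul(-66, 73), Mul(-17, -25), Mul(-25, 73))), -1) = Pow(Add(-2907, Add(1116, -4818, 425, -1825)), -1) = Pow(Add(-2907, -5102), -1) = Pow(-8009, -1) = Rational(-1, 8009)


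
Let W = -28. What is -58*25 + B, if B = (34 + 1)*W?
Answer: -2430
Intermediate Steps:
B = -980 (B = (34 + 1)*(-28) = 35*(-28) = -980)
-58*25 + B = -58*25 - 980 = -1450 - 980 = -2430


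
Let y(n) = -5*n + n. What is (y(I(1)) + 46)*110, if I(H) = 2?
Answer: 4180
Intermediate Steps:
y(n) = -4*n
(y(I(1)) + 46)*110 = (-4*2 + 46)*110 = (-8 + 46)*110 = 38*110 = 4180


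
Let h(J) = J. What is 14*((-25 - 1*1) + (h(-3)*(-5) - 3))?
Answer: -196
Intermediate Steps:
14*((-25 - 1*1) + (h(-3)*(-5) - 3)) = 14*((-25 - 1*1) + (-3*(-5) - 3)) = 14*((-25 - 1) + (15 - 3)) = 14*(-26 + 12) = 14*(-14) = -196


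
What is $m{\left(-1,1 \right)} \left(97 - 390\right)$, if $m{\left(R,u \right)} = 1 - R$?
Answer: $-586$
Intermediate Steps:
$m{\left(-1,1 \right)} \left(97 - 390\right) = \left(1 - -1\right) \left(97 - 390\right) = \left(1 + 1\right) \left(-293\right) = 2 \left(-293\right) = -586$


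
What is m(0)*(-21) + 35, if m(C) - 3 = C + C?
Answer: -28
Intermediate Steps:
m(C) = 3 + 2*C (m(C) = 3 + (C + C) = 3 + 2*C)
m(0)*(-21) + 35 = (3 + 2*0)*(-21) + 35 = (3 + 0)*(-21) + 35 = 3*(-21) + 35 = -63 + 35 = -28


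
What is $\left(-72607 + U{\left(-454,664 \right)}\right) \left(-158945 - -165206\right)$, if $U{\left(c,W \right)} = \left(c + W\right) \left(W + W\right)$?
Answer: $1291475253$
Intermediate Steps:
$U{\left(c,W \right)} = 2 W \left(W + c\right)$ ($U{\left(c,W \right)} = \left(W + c\right) 2 W = 2 W \left(W + c\right)$)
$\left(-72607 + U{\left(-454,664 \right)}\right) \left(-158945 - -165206\right) = \left(-72607 + 2 \cdot 664 \left(664 - 454\right)\right) \left(-158945 - -165206\right) = \left(-72607 + 2 \cdot 664 \cdot 210\right) \left(-158945 + 165206\right) = \left(-72607 + 278880\right) 6261 = 206273 \cdot 6261 = 1291475253$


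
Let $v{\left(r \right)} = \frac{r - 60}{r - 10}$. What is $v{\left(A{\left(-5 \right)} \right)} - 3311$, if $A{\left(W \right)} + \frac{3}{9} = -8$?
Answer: $- \frac{36380}{11} \approx -3307.3$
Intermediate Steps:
$A{\left(W \right)} = - \frac{25}{3}$ ($A{\left(W \right)} = - \frac{1}{3} - 8 = - \frac{25}{3}$)
$v{\left(r \right)} = \frac{-60 + r}{-10 + r}$
$v{\left(A{\left(-5 \right)} \right)} - 3311 = \frac{-60 - \frac{25}{3}}{-10 - \frac{25}{3}} - 3311 = \frac{1}{- \frac{55}{3}} \left(- \frac{205}{3}\right) - 3311 = \left(- \frac{3}{55}\right) \left(- \frac{205}{3}\right) - 3311 = \frac{41}{11} - 3311 = - \frac{36380}{11}$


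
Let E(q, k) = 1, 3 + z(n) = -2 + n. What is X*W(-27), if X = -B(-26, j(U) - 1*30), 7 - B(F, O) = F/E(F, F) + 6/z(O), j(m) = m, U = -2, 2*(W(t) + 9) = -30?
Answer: 29448/37 ≈ 795.89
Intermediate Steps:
z(n) = -5 + n (z(n) = -3 + (-2 + n) = -5 + n)
W(t) = -24 (W(t) = -9 + (1/2)*(-30) = -9 - 15 = -24)
B(F, O) = 7 - F - 6/(-5 + O) (B(F, O) = 7 - (F/1 + 6/(-5 + O)) = 7 - (F*1 + 6/(-5 + O)) = 7 - (F + 6/(-5 + O)) = 7 + (-F - 6/(-5 + O)) = 7 - F - 6/(-5 + O))
X = -1227/37 (X = -(-6 + (-5 + (-2 - 1*30))*(7 - 1*(-26)))/(-5 + (-2 - 1*30)) = -(-6 + (-5 + (-2 - 30))*(7 + 26))/(-5 + (-2 - 30)) = -(-6 + (-5 - 32)*33)/(-5 - 32) = -(-6 - 37*33)/(-37) = -(-1)*(-6 - 1221)/37 = -(-1)*(-1227)/37 = -1*1227/37 = -1227/37 ≈ -33.162)
X*W(-27) = -1227/37*(-24) = 29448/37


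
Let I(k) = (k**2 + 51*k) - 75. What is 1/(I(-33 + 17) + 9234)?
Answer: 1/8599 ≈ 0.00011629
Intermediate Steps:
I(k) = -75 + k**2 + 51*k
1/(I(-33 + 17) + 9234) = 1/((-75 + (-33 + 17)**2 + 51*(-33 + 17)) + 9234) = 1/((-75 + (-16)**2 + 51*(-16)) + 9234) = 1/((-75 + 256 - 816) + 9234) = 1/(-635 + 9234) = 1/8599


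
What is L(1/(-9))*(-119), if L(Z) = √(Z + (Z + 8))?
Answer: -119*√70/3 ≈ -331.88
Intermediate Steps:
L(Z) = √(8 + 2*Z) (L(Z) = √(Z + (8 + Z)) = √(8 + 2*Z))
L(1/(-9))*(-119) = √(8 + 2/(-9))*(-119) = √(8 + 2*(-⅑))*(-119) = √(8 - 2/9)*(-119) = √(70/9)*(-119) = (√70/3)*(-119) = -119*√70/3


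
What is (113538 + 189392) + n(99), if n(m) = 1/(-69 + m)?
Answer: 9087901/30 ≈ 3.0293e+5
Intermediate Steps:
(113538 + 189392) + n(99) = (113538 + 189392) + 1/(-69 + 99) = 302930 + 1/30 = 9087901/30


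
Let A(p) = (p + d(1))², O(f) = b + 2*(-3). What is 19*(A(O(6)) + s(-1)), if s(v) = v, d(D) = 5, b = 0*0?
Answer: 0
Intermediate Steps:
b = 0
O(f) = -6 (O(f) = 0 + 2*(-3) = 0 - 6 = -6)
A(p) = (5 + p)² (A(p) = (p + 5)² = (5 + p)²)
19*(A(O(6)) + s(-1)) = 19*((5 - 6)² - 1) = 19*((-1)² - 1) = 19*(1 - 1) = 19*0 = 0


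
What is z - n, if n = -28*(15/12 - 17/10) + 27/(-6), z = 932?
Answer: 9239/10 ≈ 923.90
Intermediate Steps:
n = 81/10 (n = -28*(15*(1/12) - 17*⅒) + 27*(-⅙) = -28*(5/4 - 17/10) - 9/2 = -28*(-9/20) - 9/2 = 63/5 - 9/2 = 81/10 ≈ 8.1000)
z - n = 932 - 1*81/10 = 932 - 81/10 = 9239/10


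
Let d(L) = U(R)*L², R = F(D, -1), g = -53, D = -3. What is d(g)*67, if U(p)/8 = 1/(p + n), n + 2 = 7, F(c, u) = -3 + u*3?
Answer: -1505624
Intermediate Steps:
F(c, u) = -3 + 3*u
R = -6 (R = -3 + 3*(-1) = -3 - 3 = -6)
n = 5 (n = -2 + 7 = 5)
U(p) = 8/(5 + p) (U(p) = 8/(p + 5) = 8/(5 + p))
d(L) = -8*L² (d(L) = (8/(5 - 6))*L² = (8/(-1))*L² = (8*(-1))*L² = -8*L²)
d(g)*67 = -8*(-53)²*67 = -8*2809*67 = -22472*67 = -1505624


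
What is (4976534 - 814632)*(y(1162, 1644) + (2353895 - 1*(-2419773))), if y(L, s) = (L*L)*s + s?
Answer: 9258469168084096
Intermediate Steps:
y(L, s) = s + s*L**2 (y(L, s) = L**2*s + s = s*L**2 + s = s + s*L**2)
(4976534 - 814632)*(y(1162, 1644) + (2353895 - 1*(-2419773))) = (4976534 - 814632)*(1644*(1 + 1162**2) + (2353895 - 1*(-2419773))) = 4161902*(1644*(1 + 1350244) + (2353895 + 2419773)) = 4161902*(1644*1350245 + 4773668) = 4161902*(2219802780 + 4773668) = 4161902*2224576448 = 9258469168084096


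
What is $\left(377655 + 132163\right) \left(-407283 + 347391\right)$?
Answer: $-30534019656$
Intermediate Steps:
$\left(377655 + 132163\right) \left(-407283 + 347391\right) = 509818 \left(-59892\right) = -30534019656$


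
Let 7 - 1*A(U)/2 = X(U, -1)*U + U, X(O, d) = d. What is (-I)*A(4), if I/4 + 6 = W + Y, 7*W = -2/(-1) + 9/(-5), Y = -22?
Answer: 7832/5 ≈ 1566.4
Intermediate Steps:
W = 1/35 (W = (-2/(-1) + 9/(-5))/7 = (-2*(-1) + 9*(-⅕))/7 = (2 - 9/5)/7 = (⅐)*(⅕) = 1/35 ≈ 0.028571)
A(U) = 14 (A(U) = 14 - 2*(-U + U) = 14 - 2*0 = 14 + 0 = 14)
I = -3916/35 (I = -24 + 4*(1/35 - 22) = -24 + 4*(-769/35) = -24 - 3076/35 = -3916/35 ≈ -111.89)
(-I)*A(4) = -1*(-3916/35)*14 = (3916/35)*14 = 7832/5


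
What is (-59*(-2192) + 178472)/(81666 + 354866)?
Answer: 76950/109133 ≈ 0.70510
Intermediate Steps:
(-59*(-2192) + 178472)/(81666 + 354866) = (129328 + 178472)/436532 = 307800*(1/436532) = 76950/109133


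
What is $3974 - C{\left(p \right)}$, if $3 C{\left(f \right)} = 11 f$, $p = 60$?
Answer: $3754$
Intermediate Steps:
$C{\left(f \right)} = \frac{11 f}{3}$
$3974 - C{\left(p \right)} = 3974 - \frac{11}{3} \cdot 60 = 3974 - 220 = 3754$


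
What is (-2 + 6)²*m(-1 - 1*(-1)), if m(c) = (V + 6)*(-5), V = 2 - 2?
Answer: -480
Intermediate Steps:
V = 0
m(c) = -30 (m(c) = (0 + 6)*(-5) = 6*(-5) = -30)
(-2 + 6)²*m(-1 - 1*(-1)) = (-2 + 6)²*(-30) = 4²*(-30) = 16*(-30) = -480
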